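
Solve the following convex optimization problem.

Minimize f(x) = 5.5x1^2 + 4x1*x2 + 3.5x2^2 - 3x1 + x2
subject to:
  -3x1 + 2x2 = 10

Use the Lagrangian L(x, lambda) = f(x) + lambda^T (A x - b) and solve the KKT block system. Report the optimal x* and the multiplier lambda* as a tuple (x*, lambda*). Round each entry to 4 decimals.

Form the Lagrangian:
  L(x, lambda) = (1/2) x^T Q x + c^T x + lambda^T (A x - b)
Stationarity (grad_x L = 0): Q x + c + A^T lambda = 0.
Primal feasibility: A x = b.

This gives the KKT block system:
  [ Q   A^T ] [ x     ]   [-c ]
  [ A    0  ] [ lambda ] = [ b ]

Solving the linear system:
  x*      = (-1.8323, 2.2516)
  lambda* = (-4.7161)
  f(x*)   = 27.4548

x* = (-1.8323, 2.2516), lambda* = (-4.7161)


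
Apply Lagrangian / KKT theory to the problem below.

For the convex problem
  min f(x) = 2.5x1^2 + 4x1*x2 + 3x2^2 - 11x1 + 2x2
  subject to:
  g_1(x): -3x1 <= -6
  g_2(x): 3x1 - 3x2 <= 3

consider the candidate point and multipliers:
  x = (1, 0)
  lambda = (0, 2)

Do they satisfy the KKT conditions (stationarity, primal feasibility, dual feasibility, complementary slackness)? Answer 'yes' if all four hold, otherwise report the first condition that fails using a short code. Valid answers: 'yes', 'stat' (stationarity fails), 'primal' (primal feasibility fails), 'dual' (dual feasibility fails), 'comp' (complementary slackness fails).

Gradient of f: grad f(x) = Q x + c = (-6, 6)
Constraint values g_i(x) = a_i^T x - b_i:
  g_1((1, 0)) = 3
  g_2((1, 0)) = 0
Stationarity residual: grad f(x) + sum_i lambda_i a_i = (0, 0)
  -> stationarity OK
Primal feasibility (all g_i <= 0): FAILS
Dual feasibility (all lambda_i >= 0): OK
Complementary slackness (lambda_i * g_i(x) = 0 for all i): OK

Verdict: the first failing condition is primal_feasibility -> primal.

primal


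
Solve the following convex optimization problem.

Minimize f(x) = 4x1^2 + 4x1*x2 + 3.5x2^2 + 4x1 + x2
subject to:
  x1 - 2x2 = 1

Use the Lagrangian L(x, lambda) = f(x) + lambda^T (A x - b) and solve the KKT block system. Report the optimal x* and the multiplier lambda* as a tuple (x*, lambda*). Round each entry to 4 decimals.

Form the Lagrangian:
  L(x, lambda) = (1/2) x^T Q x + c^T x + lambda^T (A x - b)
Stationarity (grad_x L = 0): Q x + c + A^T lambda = 0.
Primal feasibility: A x = b.

This gives the KKT block system:
  [ Q   A^T ] [ x     ]   [-c ]
  [ A    0  ] [ lambda ] = [ b ]

Solving the linear system:
  x*      = (-0.0545, -0.5273)
  lambda* = (-1.4545)
  f(x*)   = 0.3545

x* = (-0.0545, -0.5273), lambda* = (-1.4545)


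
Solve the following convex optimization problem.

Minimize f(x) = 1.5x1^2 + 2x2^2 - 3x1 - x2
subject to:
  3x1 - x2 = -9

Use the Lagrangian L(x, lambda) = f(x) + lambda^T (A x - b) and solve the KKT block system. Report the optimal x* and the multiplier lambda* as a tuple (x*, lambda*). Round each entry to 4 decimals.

Form the Lagrangian:
  L(x, lambda) = (1/2) x^T Q x + c^T x + lambda^T (A x - b)
Stationarity (grad_x L = 0): Q x + c + A^T lambda = 0.
Primal feasibility: A x = b.

This gives the KKT block system:
  [ Q   A^T ] [ x     ]   [-c ]
  [ A    0  ] [ lambda ] = [ b ]

Solving the linear system:
  x*      = (-2.6154, 1.1538)
  lambda* = (3.6154)
  f(x*)   = 19.6154

x* = (-2.6154, 1.1538), lambda* = (3.6154)


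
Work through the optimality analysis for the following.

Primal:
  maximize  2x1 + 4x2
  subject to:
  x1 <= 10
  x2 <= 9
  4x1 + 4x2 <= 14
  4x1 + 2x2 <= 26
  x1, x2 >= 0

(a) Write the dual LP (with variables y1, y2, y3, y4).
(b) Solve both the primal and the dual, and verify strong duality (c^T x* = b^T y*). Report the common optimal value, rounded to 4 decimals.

The standard primal-dual pair for 'max c^T x s.t. A x <= b, x >= 0' is:
  Dual:  min b^T y  s.t.  A^T y >= c,  y >= 0.

So the dual LP is:
  minimize  10y1 + 9y2 + 14y3 + 26y4
  subject to:
    y1 + 4y3 + 4y4 >= 2
    y2 + 4y3 + 2y4 >= 4
    y1, y2, y3, y4 >= 0

Solving the primal: x* = (0, 3.5).
  primal value c^T x* = 14.
Solving the dual: y* = (0, 0, 1, 0).
  dual value b^T y* = 14.
Strong duality: c^T x* = b^T y*. Confirmed.

14


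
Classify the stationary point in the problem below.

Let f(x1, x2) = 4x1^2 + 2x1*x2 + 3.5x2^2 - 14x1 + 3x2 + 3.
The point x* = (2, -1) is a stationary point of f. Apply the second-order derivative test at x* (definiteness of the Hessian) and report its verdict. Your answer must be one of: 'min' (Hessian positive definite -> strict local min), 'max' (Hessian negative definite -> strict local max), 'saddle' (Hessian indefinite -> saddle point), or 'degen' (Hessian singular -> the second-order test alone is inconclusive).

Compute the Hessian H = grad^2 f:
  H = [[8, 2], [2, 7]]
Verify stationarity: grad f(x*) = H x* + g = (0, 0).
Eigenvalues of H: 5.4384, 9.5616.
Both eigenvalues > 0, so H is positive definite -> x* is a strict local min.

min


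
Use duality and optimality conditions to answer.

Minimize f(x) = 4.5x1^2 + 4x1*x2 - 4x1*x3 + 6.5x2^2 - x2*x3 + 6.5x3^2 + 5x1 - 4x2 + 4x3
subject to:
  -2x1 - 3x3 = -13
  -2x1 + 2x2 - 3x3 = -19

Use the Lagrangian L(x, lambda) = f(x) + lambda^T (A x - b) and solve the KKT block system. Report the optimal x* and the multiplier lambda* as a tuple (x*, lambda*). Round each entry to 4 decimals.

Form the Lagrangian:
  L(x, lambda) = (1/2) x^T Q x + c^T x + lambda^T (A x - b)
Stationarity (grad_x L = 0): Q x + c + A^T lambda = 0.
Primal feasibility: A x = b.

This gives the KKT block system:
  [ Q   A^T ] [ x     ]   [-c ]
  [ A    0  ] [ lambda ] = [ b ]

Solving the linear system:
  x*      = (3.3094, -3, 2.1271)
  lambda* = (-8.8066, 15.9448)
  f(x*)   = 112.7597

x* = (3.3094, -3, 2.1271), lambda* = (-8.8066, 15.9448)


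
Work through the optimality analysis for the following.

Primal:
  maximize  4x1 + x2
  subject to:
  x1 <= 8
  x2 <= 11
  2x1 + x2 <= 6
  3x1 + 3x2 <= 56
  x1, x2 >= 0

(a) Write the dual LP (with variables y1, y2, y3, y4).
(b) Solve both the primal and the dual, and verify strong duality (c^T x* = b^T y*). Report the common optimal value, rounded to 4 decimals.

The standard primal-dual pair for 'max c^T x s.t. A x <= b, x >= 0' is:
  Dual:  min b^T y  s.t.  A^T y >= c,  y >= 0.

So the dual LP is:
  minimize  8y1 + 11y2 + 6y3 + 56y4
  subject to:
    y1 + 2y3 + 3y4 >= 4
    y2 + y3 + 3y4 >= 1
    y1, y2, y3, y4 >= 0

Solving the primal: x* = (3, 0).
  primal value c^T x* = 12.
Solving the dual: y* = (0, 0, 2, 0).
  dual value b^T y* = 12.
Strong duality: c^T x* = b^T y*. Confirmed.

12


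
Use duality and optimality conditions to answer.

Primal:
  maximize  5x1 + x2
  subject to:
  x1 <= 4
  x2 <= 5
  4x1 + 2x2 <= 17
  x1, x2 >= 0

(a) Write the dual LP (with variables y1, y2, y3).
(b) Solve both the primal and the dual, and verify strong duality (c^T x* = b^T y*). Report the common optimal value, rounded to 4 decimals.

The standard primal-dual pair for 'max c^T x s.t. A x <= b, x >= 0' is:
  Dual:  min b^T y  s.t.  A^T y >= c,  y >= 0.

So the dual LP is:
  minimize  4y1 + 5y2 + 17y3
  subject to:
    y1 + 4y3 >= 5
    y2 + 2y3 >= 1
    y1, y2, y3 >= 0

Solving the primal: x* = (4, 0.5).
  primal value c^T x* = 20.5.
Solving the dual: y* = (3, 0, 0.5).
  dual value b^T y* = 20.5.
Strong duality: c^T x* = b^T y*. Confirmed.

20.5


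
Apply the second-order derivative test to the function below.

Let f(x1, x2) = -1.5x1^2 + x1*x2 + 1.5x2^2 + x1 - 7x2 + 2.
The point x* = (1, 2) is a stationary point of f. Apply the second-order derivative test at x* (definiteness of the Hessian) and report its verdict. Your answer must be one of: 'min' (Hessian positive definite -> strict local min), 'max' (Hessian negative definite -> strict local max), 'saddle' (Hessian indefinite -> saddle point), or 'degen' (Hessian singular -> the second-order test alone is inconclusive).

Compute the Hessian H = grad^2 f:
  H = [[-3, 1], [1, 3]]
Verify stationarity: grad f(x*) = H x* + g = (0, 0).
Eigenvalues of H: -3.1623, 3.1623.
Eigenvalues have mixed signs, so H is indefinite -> x* is a saddle point.

saddle


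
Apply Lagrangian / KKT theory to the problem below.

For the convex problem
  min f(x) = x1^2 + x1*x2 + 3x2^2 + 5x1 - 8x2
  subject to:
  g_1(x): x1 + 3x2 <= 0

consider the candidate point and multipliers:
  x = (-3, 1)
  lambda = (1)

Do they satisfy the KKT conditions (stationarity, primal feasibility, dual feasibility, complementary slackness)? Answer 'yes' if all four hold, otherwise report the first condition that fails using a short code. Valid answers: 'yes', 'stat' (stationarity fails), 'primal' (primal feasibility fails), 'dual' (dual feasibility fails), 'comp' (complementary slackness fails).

Gradient of f: grad f(x) = Q x + c = (0, -5)
Constraint values g_i(x) = a_i^T x - b_i:
  g_1((-3, 1)) = 0
Stationarity residual: grad f(x) + sum_i lambda_i a_i = (1, -2)
  -> stationarity FAILS
Primal feasibility (all g_i <= 0): OK
Dual feasibility (all lambda_i >= 0): OK
Complementary slackness (lambda_i * g_i(x) = 0 for all i): OK

Verdict: the first failing condition is stationarity -> stat.

stat


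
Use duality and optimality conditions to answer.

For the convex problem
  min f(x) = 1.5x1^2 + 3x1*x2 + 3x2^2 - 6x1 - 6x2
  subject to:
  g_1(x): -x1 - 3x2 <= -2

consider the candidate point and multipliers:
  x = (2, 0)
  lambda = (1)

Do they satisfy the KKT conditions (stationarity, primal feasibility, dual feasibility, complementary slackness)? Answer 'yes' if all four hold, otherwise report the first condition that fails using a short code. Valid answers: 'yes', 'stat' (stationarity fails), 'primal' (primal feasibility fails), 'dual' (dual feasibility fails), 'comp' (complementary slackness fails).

Gradient of f: grad f(x) = Q x + c = (0, 0)
Constraint values g_i(x) = a_i^T x - b_i:
  g_1((2, 0)) = 0
Stationarity residual: grad f(x) + sum_i lambda_i a_i = (-1, -3)
  -> stationarity FAILS
Primal feasibility (all g_i <= 0): OK
Dual feasibility (all lambda_i >= 0): OK
Complementary slackness (lambda_i * g_i(x) = 0 for all i): OK

Verdict: the first failing condition is stationarity -> stat.

stat


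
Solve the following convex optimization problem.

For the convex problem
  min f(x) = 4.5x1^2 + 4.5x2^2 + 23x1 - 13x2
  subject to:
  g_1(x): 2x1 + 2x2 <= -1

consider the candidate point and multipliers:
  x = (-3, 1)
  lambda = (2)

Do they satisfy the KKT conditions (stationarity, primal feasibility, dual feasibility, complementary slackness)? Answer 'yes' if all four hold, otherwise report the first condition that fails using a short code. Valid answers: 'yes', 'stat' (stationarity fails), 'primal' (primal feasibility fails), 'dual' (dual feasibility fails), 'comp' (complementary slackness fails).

Gradient of f: grad f(x) = Q x + c = (-4, -4)
Constraint values g_i(x) = a_i^T x - b_i:
  g_1((-3, 1)) = -3
Stationarity residual: grad f(x) + sum_i lambda_i a_i = (0, 0)
  -> stationarity OK
Primal feasibility (all g_i <= 0): OK
Dual feasibility (all lambda_i >= 0): OK
Complementary slackness (lambda_i * g_i(x) = 0 for all i): FAILS

Verdict: the first failing condition is complementary_slackness -> comp.

comp


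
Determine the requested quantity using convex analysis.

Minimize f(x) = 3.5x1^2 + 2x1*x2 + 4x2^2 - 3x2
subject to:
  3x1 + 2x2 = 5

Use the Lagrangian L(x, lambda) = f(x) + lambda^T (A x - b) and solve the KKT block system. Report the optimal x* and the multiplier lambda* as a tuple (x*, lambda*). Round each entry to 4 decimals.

Form the Lagrangian:
  L(x, lambda) = (1/2) x^T Q x + c^T x + lambda^T (A x - b)
Stationarity (grad_x L = 0): Q x + c + A^T lambda = 0.
Primal feasibility: A x = b.

This gives the KKT block system:
  [ Q   A^T ] [ x     ]   [-c ]
  [ A    0  ] [ lambda ] = [ b ]

Solving the linear system:
  x*      = (1.0789, 0.8816)
  lambda* = (-3.1053)
  f(x*)   = 6.4408

x* = (1.0789, 0.8816), lambda* = (-3.1053)


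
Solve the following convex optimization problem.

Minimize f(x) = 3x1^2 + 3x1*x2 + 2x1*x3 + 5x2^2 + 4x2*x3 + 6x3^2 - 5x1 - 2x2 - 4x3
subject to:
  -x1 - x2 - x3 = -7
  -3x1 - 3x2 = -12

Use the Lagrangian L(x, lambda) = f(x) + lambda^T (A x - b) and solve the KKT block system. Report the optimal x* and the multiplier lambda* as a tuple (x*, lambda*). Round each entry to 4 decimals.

Form the Lagrangian:
  L(x, lambda) = (1/2) x^T Q x + c^T x + lambda^T (A x - b)
Stationarity (grad_x L = 0): Q x + c + A^T lambda = 0.
Primal feasibility: A x = b.

This gives the KKT block system:
  [ Q   A^T ] [ x     ]   [-c ]
  [ A    0  ] [ lambda ] = [ b ]

Solving the linear system:
  x*      = (3.7, 0.3, 3)
  lambda* = (40.6, -5.5)
  f(x*)   = 93.55

x* = (3.7, 0.3, 3), lambda* = (40.6, -5.5)


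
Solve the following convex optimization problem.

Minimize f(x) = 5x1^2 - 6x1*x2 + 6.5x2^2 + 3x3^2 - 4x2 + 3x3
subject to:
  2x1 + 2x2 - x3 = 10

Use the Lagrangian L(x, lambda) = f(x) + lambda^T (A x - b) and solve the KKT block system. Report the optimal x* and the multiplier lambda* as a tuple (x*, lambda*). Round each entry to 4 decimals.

Form the Lagrangian:
  L(x, lambda) = (1/2) x^T Q x + c^T x + lambda^T (A x - b)
Stationarity (grad_x L = 0): Q x + c + A^T lambda = 0.
Primal feasibility: A x = b.

This gives the KKT block system:
  [ Q   A^T ] [ x     ]   [-c ]
  [ A    0  ] [ lambda ] = [ b ]

Solving the linear system:
  x*      = (2.242, 2.0985, -1.3191)
  lambda* = (-4.9143)
  f(x*)   = 18.3961

x* = (2.242, 2.0985, -1.3191), lambda* = (-4.9143)


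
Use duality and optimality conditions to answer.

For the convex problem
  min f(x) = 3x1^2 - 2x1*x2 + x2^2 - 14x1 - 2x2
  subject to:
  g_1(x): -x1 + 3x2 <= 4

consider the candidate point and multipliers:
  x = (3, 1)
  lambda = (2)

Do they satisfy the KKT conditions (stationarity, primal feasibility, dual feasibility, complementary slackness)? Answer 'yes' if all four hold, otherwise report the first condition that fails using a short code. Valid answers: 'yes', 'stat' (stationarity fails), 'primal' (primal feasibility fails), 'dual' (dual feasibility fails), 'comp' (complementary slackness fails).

Gradient of f: grad f(x) = Q x + c = (2, -6)
Constraint values g_i(x) = a_i^T x - b_i:
  g_1((3, 1)) = -4
Stationarity residual: grad f(x) + sum_i lambda_i a_i = (0, 0)
  -> stationarity OK
Primal feasibility (all g_i <= 0): OK
Dual feasibility (all lambda_i >= 0): OK
Complementary slackness (lambda_i * g_i(x) = 0 for all i): FAILS

Verdict: the first failing condition is complementary_slackness -> comp.

comp


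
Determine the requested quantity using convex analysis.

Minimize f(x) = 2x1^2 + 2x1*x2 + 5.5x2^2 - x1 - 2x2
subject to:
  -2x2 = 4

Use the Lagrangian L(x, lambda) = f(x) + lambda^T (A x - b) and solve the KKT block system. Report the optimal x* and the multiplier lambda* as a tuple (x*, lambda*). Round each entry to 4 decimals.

Form the Lagrangian:
  L(x, lambda) = (1/2) x^T Q x + c^T x + lambda^T (A x - b)
Stationarity (grad_x L = 0): Q x + c + A^T lambda = 0.
Primal feasibility: A x = b.

This gives the KKT block system:
  [ Q   A^T ] [ x     ]   [-c ]
  [ A    0  ] [ lambda ] = [ b ]

Solving the linear system:
  x*      = (1.25, -2)
  lambda* = (-10.75)
  f(x*)   = 22.875

x* = (1.25, -2), lambda* = (-10.75)


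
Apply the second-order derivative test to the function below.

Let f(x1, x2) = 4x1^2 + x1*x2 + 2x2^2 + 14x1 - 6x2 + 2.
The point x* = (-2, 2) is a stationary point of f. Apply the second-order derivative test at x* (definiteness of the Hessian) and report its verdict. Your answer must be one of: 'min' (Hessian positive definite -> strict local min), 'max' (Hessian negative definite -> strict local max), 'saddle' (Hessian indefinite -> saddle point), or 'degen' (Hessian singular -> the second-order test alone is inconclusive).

Compute the Hessian H = grad^2 f:
  H = [[8, 1], [1, 4]]
Verify stationarity: grad f(x*) = H x* + g = (0, 0).
Eigenvalues of H: 3.7639, 8.2361.
Both eigenvalues > 0, so H is positive definite -> x* is a strict local min.

min


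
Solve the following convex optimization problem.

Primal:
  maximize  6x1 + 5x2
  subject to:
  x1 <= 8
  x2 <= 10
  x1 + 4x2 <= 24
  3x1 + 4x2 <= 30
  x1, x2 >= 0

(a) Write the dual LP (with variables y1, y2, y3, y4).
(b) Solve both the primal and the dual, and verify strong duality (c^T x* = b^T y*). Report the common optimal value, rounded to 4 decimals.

The standard primal-dual pair for 'max c^T x s.t. A x <= b, x >= 0' is:
  Dual:  min b^T y  s.t.  A^T y >= c,  y >= 0.

So the dual LP is:
  minimize  8y1 + 10y2 + 24y3 + 30y4
  subject to:
    y1 + y3 + 3y4 >= 6
    y2 + 4y3 + 4y4 >= 5
    y1, y2, y3, y4 >= 0

Solving the primal: x* = (8, 1.5).
  primal value c^T x* = 55.5.
Solving the dual: y* = (2.25, 0, 0, 1.25).
  dual value b^T y* = 55.5.
Strong duality: c^T x* = b^T y*. Confirmed.

55.5


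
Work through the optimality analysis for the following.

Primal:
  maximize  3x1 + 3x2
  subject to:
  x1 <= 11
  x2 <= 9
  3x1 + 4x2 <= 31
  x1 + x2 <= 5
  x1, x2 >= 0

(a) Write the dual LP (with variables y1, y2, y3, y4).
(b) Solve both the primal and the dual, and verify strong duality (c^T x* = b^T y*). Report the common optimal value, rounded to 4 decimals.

The standard primal-dual pair for 'max c^T x s.t. A x <= b, x >= 0' is:
  Dual:  min b^T y  s.t.  A^T y >= c,  y >= 0.

So the dual LP is:
  minimize  11y1 + 9y2 + 31y3 + 5y4
  subject to:
    y1 + 3y3 + y4 >= 3
    y2 + 4y3 + y4 >= 3
    y1, y2, y3, y4 >= 0

Solving the primal: x* = (5, 0).
  primal value c^T x* = 15.
Solving the dual: y* = (0, 0, 0, 3).
  dual value b^T y* = 15.
Strong duality: c^T x* = b^T y*. Confirmed.

15


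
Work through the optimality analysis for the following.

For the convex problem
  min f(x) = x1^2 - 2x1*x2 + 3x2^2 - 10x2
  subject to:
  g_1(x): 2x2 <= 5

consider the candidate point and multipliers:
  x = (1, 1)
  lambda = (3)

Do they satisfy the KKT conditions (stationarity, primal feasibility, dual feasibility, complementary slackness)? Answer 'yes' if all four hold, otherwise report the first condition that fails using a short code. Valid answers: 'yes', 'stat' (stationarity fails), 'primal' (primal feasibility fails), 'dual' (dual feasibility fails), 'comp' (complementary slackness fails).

Gradient of f: grad f(x) = Q x + c = (0, -6)
Constraint values g_i(x) = a_i^T x - b_i:
  g_1((1, 1)) = -3
Stationarity residual: grad f(x) + sum_i lambda_i a_i = (0, 0)
  -> stationarity OK
Primal feasibility (all g_i <= 0): OK
Dual feasibility (all lambda_i >= 0): OK
Complementary slackness (lambda_i * g_i(x) = 0 for all i): FAILS

Verdict: the first failing condition is complementary_slackness -> comp.

comp


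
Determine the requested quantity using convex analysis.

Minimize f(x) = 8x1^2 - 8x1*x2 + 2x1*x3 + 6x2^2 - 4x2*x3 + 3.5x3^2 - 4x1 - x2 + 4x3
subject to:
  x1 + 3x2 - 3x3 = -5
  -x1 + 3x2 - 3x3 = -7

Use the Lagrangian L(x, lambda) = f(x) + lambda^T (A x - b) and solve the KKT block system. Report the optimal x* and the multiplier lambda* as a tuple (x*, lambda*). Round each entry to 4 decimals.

Form the Lagrangian:
  L(x, lambda) = (1/2) x^T Q x + c^T x + lambda^T (A x - b)
Stationarity (grad_x L = 0): Q x + c + A^T lambda = 0.
Primal feasibility: A x = b.

This gives the KKT block system:
  [ Q   A^T ] [ x     ]   [-c ]
  [ A    0  ] [ lambda ] = [ b ]

Solving the linear system:
  x*      = (1, -0.2727, 1.7273)
  lambda* = (-5.6212, 12.0152)
  f(x*)   = 29.5909

x* = (1, -0.2727, 1.7273), lambda* = (-5.6212, 12.0152)


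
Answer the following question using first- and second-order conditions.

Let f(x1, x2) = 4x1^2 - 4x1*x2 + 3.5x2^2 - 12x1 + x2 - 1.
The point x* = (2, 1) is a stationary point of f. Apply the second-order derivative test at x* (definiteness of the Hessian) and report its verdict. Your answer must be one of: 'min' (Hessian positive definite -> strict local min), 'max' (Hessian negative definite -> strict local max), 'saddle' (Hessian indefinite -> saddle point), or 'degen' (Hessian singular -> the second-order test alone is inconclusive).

Compute the Hessian H = grad^2 f:
  H = [[8, -4], [-4, 7]]
Verify stationarity: grad f(x*) = H x* + g = (0, 0).
Eigenvalues of H: 3.4689, 11.5311.
Both eigenvalues > 0, so H is positive definite -> x* is a strict local min.

min


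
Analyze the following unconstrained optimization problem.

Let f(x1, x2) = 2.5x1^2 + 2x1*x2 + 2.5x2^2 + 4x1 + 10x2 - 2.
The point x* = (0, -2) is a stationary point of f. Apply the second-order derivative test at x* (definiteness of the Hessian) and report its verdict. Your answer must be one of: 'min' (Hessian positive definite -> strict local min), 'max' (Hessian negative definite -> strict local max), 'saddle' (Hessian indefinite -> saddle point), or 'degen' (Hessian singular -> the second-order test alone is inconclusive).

Compute the Hessian H = grad^2 f:
  H = [[5, 2], [2, 5]]
Verify stationarity: grad f(x*) = H x* + g = (0, 0).
Eigenvalues of H: 3, 7.
Both eigenvalues > 0, so H is positive definite -> x* is a strict local min.

min


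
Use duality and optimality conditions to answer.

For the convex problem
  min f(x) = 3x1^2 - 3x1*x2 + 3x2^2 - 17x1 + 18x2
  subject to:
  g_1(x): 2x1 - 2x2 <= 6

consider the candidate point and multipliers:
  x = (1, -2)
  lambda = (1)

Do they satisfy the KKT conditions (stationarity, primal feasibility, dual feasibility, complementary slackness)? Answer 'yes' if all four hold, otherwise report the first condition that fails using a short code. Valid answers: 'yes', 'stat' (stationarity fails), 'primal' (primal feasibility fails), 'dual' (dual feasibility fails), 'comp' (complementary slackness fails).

Gradient of f: grad f(x) = Q x + c = (-5, 3)
Constraint values g_i(x) = a_i^T x - b_i:
  g_1((1, -2)) = 0
Stationarity residual: grad f(x) + sum_i lambda_i a_i = (-3, 1)
  -> stationarity FAILS
Primal feasibility (all g_i <= 0): OK
Dual feasibility (all lambda_i >= 0): OK
Complementary slackness (lambda_i * g_i(x) = 0 for all i): OK

Verdict: the first failing condition is stationarity -> stat.

stat


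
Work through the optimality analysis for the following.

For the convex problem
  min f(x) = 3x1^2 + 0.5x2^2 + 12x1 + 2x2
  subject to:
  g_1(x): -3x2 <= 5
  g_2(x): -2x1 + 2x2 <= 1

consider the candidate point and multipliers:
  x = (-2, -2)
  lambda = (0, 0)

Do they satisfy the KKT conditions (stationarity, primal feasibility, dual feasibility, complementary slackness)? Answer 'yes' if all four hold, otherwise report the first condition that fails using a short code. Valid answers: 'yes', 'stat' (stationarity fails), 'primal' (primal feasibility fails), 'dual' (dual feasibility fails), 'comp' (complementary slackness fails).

Gradient of f: grad f(x) = Q x + c = (0, 0)
Constraint values g_i(x) = a_i^T x - b_i:
  g_1((-2, -2)) = 1
  g_2((-2, -2)) = -1
Stationarity residual: grad f(x) + sum_i lambda_i a_i = (0, 0)
  -> stationarity OK
Primal feasibility (all g_i <= 0): FAILS
Dual feasibility (all lambda_i >= 0): OK
Complementary slackness (lambda_i * g_i(x) = 0 for all i): OK

Verdict: the first failing condition is primal_feasibility -> primal.

primal


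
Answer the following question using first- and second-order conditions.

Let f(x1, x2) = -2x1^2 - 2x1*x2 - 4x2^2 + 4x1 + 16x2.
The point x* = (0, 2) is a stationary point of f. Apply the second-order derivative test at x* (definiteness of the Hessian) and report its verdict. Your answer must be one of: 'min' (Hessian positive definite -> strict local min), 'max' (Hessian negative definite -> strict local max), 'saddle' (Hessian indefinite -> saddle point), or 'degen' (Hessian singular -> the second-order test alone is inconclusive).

Compute the Hessian H = grad^2 f:
  H = [[-4, -2], [-2, -8]]
Verify stationarity: grad f(x*) = H x* + g = (0, 0).
Eigenvalues of H: -8.8284, -3.1716.
Both eigenvalues < 0, so H is negative definite -> x* is a strict local max.

max


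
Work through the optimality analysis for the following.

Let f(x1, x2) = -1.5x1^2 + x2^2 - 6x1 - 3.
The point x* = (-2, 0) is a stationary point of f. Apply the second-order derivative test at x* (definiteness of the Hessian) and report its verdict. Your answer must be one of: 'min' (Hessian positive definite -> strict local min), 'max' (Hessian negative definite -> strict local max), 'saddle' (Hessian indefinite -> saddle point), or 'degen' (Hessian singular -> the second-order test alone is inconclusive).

Compute the Hessian H = grad^2 f:
  H = [[-3, 0], [0, 2]]
Verify stationarity: grad f(x*) = H x* + g = (0, 0).
Eigenvalues of H: -3, 2.
Eigenvalues have mixed signs, so H is indefinite -> x* is a saddle point.

saddle


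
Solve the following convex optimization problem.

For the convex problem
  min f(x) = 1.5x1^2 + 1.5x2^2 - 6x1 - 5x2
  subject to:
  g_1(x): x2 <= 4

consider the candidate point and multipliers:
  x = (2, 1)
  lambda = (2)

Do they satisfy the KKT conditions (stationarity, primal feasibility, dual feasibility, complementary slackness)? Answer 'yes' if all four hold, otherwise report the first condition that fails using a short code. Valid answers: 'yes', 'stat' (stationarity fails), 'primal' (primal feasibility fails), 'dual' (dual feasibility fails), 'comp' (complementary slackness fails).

Gradient of f: grad f(x) = Q x + c = (0, -2)
Constraint values g_i(x) = a_i^T x - b_i:
  g_1((2, 1)) = -3
Stationarity residual: grad f(x) + sum_i lambda_i a_i = (0, 0)
  -> stationarity OK
Primal feasibility (all g_i <= 0): OK
Dual feasibility (all lambda_i >= 0): OK
Complementary slackness (lambda_i * g_i(x) = 0 for all i): FAILS

Verdict: the first failing condition is complementary_slackness -> comp.

comp


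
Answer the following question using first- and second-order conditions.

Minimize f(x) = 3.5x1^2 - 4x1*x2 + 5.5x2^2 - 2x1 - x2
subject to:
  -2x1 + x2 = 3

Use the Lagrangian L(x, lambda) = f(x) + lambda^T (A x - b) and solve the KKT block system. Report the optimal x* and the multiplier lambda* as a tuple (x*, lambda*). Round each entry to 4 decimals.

Form the Lagrangian:
  L(x, lambda) = (1/2) x^T Q x + c^T x + lambda^T (A x - b)
Stationarity (grad_x L = 0): Q x + c + A^T lambda = 0.
Primal feasibility: A x = b.

This gives the KKT block system:
  [ Q   A^T ] [ x     ]   [-c ]
  [ A    0  ] [ lambda ] = [ b ]

Solving the linear system:
  x*      = (-1.4286, 0.1429)
  lambda* = (-6.2857)
  f(x*)   = 10.7857

x* = (-1.4286, 0.1429), lambda* = (-6.2857)


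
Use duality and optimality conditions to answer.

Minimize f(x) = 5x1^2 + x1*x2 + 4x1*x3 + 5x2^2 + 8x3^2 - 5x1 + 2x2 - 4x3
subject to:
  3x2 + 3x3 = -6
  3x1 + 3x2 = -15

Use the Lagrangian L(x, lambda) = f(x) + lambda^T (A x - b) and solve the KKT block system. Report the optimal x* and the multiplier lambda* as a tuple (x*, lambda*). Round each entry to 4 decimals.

Form the Lagrangian:
  L(x, lambda) = (1/2) x^T Q x + c^T x + lambda^T (A x - b)
Stationarity (grad_x L = 0): Q x + c + A^T lambda = 0.
Primal feasibility: A x = b.

This gives the KKT block system:
  [ Q   A^T ] [ x     ]   [-c ]
  [ A    0  ] [ lambda ] = [ b ]

Solving the linear system:
  x*      = (-2.2381, -2.7619, 0.7619)
  lambda* = (0.254, 9.0317)
  f(x*)   = 69.8095

x* = (-2.2381, -2.7619, 0.7619), lambda* = (0.254, 9.0317)


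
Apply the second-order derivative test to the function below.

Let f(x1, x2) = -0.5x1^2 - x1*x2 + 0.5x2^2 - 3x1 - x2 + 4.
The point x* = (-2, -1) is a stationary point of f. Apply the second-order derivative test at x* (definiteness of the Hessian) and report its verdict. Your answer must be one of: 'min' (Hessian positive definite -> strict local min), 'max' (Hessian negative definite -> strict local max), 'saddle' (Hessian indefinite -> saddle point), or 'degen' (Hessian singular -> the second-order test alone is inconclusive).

Compute the Hessian H = grad^2 f:
  H = [[-1, -1], [-1, 1]]
Verify stationarity: grad f(x*) = H x* + g = (0, 0).
Eigenvalues of H: -1.4142, 1.4142.
Eigenvalues have mixed signs, so H is indefinite -> x* is a saddle point.

saddle


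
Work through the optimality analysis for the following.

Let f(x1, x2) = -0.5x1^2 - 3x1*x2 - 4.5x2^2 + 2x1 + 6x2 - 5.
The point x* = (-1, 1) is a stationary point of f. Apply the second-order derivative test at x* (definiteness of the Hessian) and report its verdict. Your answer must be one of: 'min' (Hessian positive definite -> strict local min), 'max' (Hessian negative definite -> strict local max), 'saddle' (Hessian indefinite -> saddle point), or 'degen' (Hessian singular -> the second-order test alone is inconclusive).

Compute the Hessian H = grad^2 f:
  H = [[-1, -3], [-3, -9]]
Verify stationarity: grad f(x*) = H x* + g = (0, 0).
Eigenvalues of H: -10, 0.
H has a zero eigenvalue (singular; negative semidefinite but not definite), so H is neither positive definite, negative definite, nor indefinite. The second-order test alone is inconclusive -> degen.
(Indeed, f is constant along the null direction of H through x*, so x* is not a strict local extremum.)

degen


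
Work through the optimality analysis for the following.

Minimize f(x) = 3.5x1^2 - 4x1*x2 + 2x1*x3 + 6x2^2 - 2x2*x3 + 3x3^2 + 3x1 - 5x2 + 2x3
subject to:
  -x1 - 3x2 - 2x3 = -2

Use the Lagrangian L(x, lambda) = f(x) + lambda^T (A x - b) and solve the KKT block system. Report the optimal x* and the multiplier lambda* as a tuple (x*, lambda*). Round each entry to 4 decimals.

Form the Lagrangian:
  L(x, lambda) = (1/2) x^T Q x + c^T x + lambda^T (A x - b)
Stationarity (grad_x L = 0): Q x + c + A^T lambda = 0.
Primal feasibility: A x = b.

This gives the KKT block system:
  [ Q   A^T ] [ x     ]   [-c ]
  [ A    0  ] [ lambda ] = [ b ]

Solving the linear system:
  x*      = (-0.0148, 0.6025, 0.1037)
  lambda* = (0.6938)
  f(x*)   = -0.7309

x* = (-0.0148, 0.6025, 0.1037), lambda* = (0.6938)


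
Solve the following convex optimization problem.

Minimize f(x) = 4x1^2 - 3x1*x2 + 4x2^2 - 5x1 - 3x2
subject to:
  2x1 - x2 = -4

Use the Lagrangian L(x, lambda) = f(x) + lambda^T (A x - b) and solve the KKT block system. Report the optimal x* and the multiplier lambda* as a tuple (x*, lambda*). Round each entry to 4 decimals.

Form the Lagrangian:
  L(x, lambda) = (1/2) x^T Q x + c^T x + lambda^T (A x - b)
Stationarity (grad_x L = 0): Q x + c + A^T lambda = 0.
Primal feasibility: A x = b.

This gives the KKT block system:
  [ Q   A^T ] [ x     ]   [-c ]
  [ A    0  ] [ lambda ] = [ b ]

Solving the linear system:
  x*      = (-1.4643, 1.0714)
  lambda* = (9.9643)
  f(x*)   = 21.9821

x* = (-1.4643, 1.0714), lambda* = (9.9643)


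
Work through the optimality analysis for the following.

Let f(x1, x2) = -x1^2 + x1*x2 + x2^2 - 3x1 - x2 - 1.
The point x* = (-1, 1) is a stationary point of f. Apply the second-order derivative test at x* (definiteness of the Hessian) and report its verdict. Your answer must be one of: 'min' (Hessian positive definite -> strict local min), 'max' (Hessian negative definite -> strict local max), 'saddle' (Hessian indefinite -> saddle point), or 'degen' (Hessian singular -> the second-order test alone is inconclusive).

Compute the Hessian H = grad^2 f:
  H = [[-2, 1], [1, 2]]
Verify stationarity: grad f(x*) = H x* + g = (0, 0).
Eigenvalues of H: -2.2361, 2.2361.
Eigenvalues have mixed signs, so H is indefinite -> x* is a saddle point.

saddle


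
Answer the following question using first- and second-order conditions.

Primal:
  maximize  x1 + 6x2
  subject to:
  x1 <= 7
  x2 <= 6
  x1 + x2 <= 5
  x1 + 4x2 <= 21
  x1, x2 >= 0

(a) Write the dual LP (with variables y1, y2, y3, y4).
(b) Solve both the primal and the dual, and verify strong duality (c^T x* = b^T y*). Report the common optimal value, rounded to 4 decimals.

The standard primal-dual pair for 'max c^T x s.t. A x <= b, x >= 0' is:
  Dual:  min b^T y  s.t.  A^T y >= c,  y >= 0.

So the dual LP is:
  minimize  7y1 + 6y2 + 5y3 + 21y4
  subject to:
    y1 + y3 + y4 >= 1
    y2 + y3 + 4y4 >= 6
    y1, y2, y3, y4 >= 0

Solving the primal: x* = (0, 5).
  primal value c^T x* = 30.
Solving the dual: y* = (0, 0, 6, 0).
  dual value b^T y* = 30.
Strong duality: c^T x* = b^T y*. Confirmed.

30


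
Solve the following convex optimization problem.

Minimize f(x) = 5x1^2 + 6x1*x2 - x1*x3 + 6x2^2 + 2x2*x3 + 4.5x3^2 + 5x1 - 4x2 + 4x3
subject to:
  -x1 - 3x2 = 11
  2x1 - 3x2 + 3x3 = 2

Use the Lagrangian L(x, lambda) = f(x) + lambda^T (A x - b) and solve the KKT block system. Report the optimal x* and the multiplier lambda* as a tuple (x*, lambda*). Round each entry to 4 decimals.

Form the Lagrangian:
  L(x, lambda) = (1/2) x^T Q x + c^T x + lambda^T (A x - b)
Stationarity (grad_x L = 0): Q x + c + A^T lambda = 0.
Primal feasibility: A x = b.

This gives the KKT block system:
  [ Q   A^T ] [ x     ]   [-c ]
  [ A    0  ] [ lambda ] = [ b ]

Solving the linear system:
  x*      = (-1.7458, -3.0847, -1.2542)
  lambda* = (-21.904, 3.904)
  f(x*)   = 115.8644

x* = (-1.7458, -3.0847, -1.2542), lambda* = (-21.904, 3.904)


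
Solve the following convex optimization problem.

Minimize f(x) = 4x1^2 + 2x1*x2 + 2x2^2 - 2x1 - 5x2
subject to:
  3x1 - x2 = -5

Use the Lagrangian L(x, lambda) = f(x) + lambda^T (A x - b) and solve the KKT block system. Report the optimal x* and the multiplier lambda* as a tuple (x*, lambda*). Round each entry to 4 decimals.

Form the Lagrangian:
  L(x, lambda) = (1/2) x^T Q x + c^T x + lambda^T (A x - b)
Stationarity (grad_x L = 0): Q x + c + A^T lambda = 0.
Primal feasibility: A x = b.

This gives the KKT block system:
  [ Q   A^T ] [ x     ]   [-c ]
  [ A    0  ] [ lambda ] = [ b ]

Solving the linear system:
  x*      = (-0.9464, 2.1607)
  lambda* = (1.75)
  f(x*)   = -0.0804

x* = (-0.9464, 2.1607), lambda* = (1.75)


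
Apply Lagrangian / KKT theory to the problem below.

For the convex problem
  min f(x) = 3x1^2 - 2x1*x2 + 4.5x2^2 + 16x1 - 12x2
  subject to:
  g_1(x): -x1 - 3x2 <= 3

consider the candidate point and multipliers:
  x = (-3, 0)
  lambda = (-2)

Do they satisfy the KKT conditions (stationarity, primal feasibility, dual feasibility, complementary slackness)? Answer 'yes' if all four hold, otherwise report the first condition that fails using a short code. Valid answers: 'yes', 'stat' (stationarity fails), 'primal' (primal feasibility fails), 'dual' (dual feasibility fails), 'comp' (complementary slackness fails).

Gradient of f: grad f(x) = Q x + c = (-2, -6)
Constraint values g_i(x) = a_i^T x - b_i:
  g_1((-3, 0)) = 0
Stationarity residual: grad f(x) + sum_i lambda_i a_i = (0, 0)
  -> stationarity OK
Primal feasibility (all g_i <= 0): OK
Dual feasibility (all lambda_i >= 0): FAILS
Complementary slackness (lambda_i * g_i(x) = 0 for all i): OK

Verdict: the first failing condition is dual_feasibility -> dual.

dual


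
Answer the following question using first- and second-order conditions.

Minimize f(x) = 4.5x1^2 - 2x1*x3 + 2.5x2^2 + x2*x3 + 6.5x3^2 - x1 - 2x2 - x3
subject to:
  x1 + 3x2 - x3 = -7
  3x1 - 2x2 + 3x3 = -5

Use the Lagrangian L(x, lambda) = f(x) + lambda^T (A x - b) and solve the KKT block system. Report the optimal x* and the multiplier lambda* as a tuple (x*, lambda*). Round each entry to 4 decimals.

Form the Lagrangian:
  L(x, lambda) = (1/2) x^T Q x + c^T x + lambda^T (A x - b)
Stationarity (grad_x L = 0): Q x + c + A^T lambda = 0.
Primal feasibility: A x = b.

This gives the KKT block system:
  [ Q   A^T ] [ x     ]   [-c ]
  [ A    0  ] [ lambda ] = [ b ]

Solving the linear system:
  x*      = (-2.2418, -1.7927, -0.62)
  lambda* = (6.784, 4.3842)
  f(x*)   = 37.9281

x* = (-2.2418, -1.7927, -0.62), lambda* = (6.784, 4.3842)


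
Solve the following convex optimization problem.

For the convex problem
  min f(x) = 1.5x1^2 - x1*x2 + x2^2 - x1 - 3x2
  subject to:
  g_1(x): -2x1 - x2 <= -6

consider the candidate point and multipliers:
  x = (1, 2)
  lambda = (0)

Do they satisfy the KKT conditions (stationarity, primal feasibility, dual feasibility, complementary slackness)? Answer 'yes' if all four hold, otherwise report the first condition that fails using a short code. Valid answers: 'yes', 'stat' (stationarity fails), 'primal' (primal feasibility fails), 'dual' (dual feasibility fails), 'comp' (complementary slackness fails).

Gradient of f: grad f(x) = Q x + c = (0, 0)
Constraint values g_i(x) = a_i^T x - b_i:
  g_1((1, 2)) = 2
Stationarity residual: grad f(x) + sum_i lambda_i a_i = (0, 0)
  -> stationarity OK
Primal feasibility (all g_i <= 0): FAILS
Dual feasibility (all lambda_i >= 0): OK
Complementary slackness (lambda_i * g_i(x) = 0 for all i): OK

Verdict: the first failing condition is primal_feasibility -> primal.

primal


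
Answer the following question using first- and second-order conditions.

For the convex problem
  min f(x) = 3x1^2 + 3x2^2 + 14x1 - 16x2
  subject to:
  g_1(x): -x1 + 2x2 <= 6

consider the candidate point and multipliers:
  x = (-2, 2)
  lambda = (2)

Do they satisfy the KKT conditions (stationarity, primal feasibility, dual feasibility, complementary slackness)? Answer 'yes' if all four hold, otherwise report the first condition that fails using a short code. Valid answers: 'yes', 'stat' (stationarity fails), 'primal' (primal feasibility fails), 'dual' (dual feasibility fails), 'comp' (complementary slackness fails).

Gradient of f: grad f(x) = Q x + c = (2, -4)
Constraint values g_i(x) = a_i^T x - b_i:
  g_1((-2, 2)) = 0
Stationarity residual: grad f(x) + sum_i lambda_i a_i = (0, 0)
  -> stationarity OK
Primal feasibility (all g_i <= 0): OK
Dual feasibility (all lambda_i >= 0): OK
Complementary slackness (lambda_i * g_i(x) = 0 for all i): OK

Verdict: yes, KKT holds.

yes


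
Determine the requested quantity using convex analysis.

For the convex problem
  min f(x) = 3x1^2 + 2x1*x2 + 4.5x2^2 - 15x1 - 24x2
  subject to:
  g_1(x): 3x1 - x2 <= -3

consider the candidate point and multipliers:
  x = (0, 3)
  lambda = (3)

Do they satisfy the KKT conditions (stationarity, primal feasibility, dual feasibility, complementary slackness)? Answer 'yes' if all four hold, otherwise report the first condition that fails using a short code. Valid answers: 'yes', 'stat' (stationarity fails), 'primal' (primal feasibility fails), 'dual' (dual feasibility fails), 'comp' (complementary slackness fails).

Gradient of f: grad f(x) = Q x + c = (-9, 3)
Constraint values g_i(x) = a_i^T x - b_i:
  g_1((0, 3)) = 0
Stationarity residual: grad f(x) + sum_i lambda_i a_i = (0, 0)
  -> stationarity OK
Primal feasibility (all g_i <= 0): OK
Dual feasibility (all lambda_i >= 0): OK
Complementary slackness (lambda_i * g_i(x) = 0 for all i): OK

Verdict: yes, KKT holds.

yes


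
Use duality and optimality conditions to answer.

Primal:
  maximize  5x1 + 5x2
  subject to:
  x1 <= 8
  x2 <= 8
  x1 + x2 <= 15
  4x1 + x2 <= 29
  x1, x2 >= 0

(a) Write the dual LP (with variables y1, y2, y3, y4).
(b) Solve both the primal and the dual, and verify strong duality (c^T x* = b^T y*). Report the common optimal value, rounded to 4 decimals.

The standard primal-dual pair for 'max c^T x s.t. A x <= b, x >= 0' is:
  Dual:  min b^T y  s.t.  A^T y >= c,  y >= 0.

So the dual LP is:
  minimize  8y1 + 8y2 + 15y3 + 29y4
  subject to:
    y1 + y3 + 4y4 >= 5
    y2 + y3 + y4 >= 5
    y1, y2, y3, y4 >= 0

Solving the primal: x* = (5.25, 8).
  primal value c^T x* = 66.25.
Solving the dual: y* = (0, 3.75, 0, 1.25).
  dual value b^T y* = 66.25.
Strong duality: c^T x* = b^T y*. Confirmed.

66.25


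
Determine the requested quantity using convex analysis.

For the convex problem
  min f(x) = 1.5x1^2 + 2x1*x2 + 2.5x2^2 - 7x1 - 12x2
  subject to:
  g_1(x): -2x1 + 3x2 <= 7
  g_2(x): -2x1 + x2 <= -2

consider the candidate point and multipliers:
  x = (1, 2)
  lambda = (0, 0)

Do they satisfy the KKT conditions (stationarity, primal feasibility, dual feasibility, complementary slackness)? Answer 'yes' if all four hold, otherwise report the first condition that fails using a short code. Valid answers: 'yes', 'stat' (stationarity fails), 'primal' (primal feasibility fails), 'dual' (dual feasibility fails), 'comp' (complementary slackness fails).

Gradient of f: grad f(x) = Q x + c = (0, 0)
Constraint values g_i(x) = a_i^T x - b_i:
  g_1((1, 2)) = -3
  g_2((1, 2)) = 2
Stationarity residual: grad f(x) + sum_i lambda_i a_i = (0, 0)
  -> stationarity OK
Primal feasibility (all g_i <= 0): FAILS
Dual feasibility (all lambda_i >= 0): OK
Complementary slackness (lambda_i * g_i(x) = 0 for all i): OK

Verdict: the first failing condition is primal_feasibility -> primal.

primal
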